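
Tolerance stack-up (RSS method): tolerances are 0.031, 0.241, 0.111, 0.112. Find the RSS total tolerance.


RSS = sqrt(0.031^2 + 0.241^2 + 0.111^2 + 0.112^2)
= sqrt(0.083907)
= 0.2897

0.2897


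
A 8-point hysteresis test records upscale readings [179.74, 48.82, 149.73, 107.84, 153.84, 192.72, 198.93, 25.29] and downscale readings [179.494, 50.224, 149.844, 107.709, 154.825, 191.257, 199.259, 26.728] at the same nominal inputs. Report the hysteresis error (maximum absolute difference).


|179.74 - 179.494| = 0.2460
|48.82 - 50.224| = 1.4040
|149.73 - 149.844| = 0.1140
|107.84 - 107.709| = 0.1310
|153.84 - 154.825| = 0.9850
|192.72 - 191.257| = 1.4630
|198.93 - 199.259| = 0.3290
|25.29 - 26.728| = 1.4380
hysteresis = max(diffs) = 1.4630

1.4630


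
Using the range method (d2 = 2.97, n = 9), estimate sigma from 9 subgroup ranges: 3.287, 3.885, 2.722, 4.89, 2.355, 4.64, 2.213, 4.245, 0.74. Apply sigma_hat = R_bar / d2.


R_bar = (3.287 + 3.885 + 2.722 + 4.89 + 2.355 + 4.64 + 2.213 + 4.245 + 0.74) / 9
R_bar = 28.977 / 9 = 3.2196667
sigma_hat = R_bar / d2 = 3.2196667 / 2.97 = 1.0841

1.0841


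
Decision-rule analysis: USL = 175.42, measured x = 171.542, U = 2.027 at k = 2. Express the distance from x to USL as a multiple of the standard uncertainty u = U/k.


u = U / k = 2.027 / 2 = 1.0135
margin = |USL - x| = |175.42 - 171.542| = 3.878
z = margin / u = 3.878 / 1.0135
z = 3.8263

3.8263


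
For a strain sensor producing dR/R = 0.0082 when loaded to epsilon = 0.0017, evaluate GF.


GF = (dR/R) / epsilon
= 0.0082 / 0.0017
= 4.8235

4.8235


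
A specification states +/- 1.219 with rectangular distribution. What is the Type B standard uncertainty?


u_B = half_width / sqrt(3)
u_B = 1.219 / 1.7320508
u_B = 0.7038

0.7038


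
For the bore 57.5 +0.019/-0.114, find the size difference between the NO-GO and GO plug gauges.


GO = nominal - lower_tol (smallest hole = maximum material condition)
GO = 57.5 - 0.114 = 57.386
NO-GO = nominal + upper_tol (largest hole = least material condition)
NO-GO = 57.5 + 0.019 = 57.519
spread = NO-GO - GO = 57.519 - 57.386 = 0.1330

0.1330


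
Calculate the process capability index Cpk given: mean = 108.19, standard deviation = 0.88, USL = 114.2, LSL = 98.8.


Cpu = (USL - mean) / (3*sigma) = (114.2 - 108.19) / (3*0.88) = 2.2765
Cpl = (mean - LSL) / (3*sigma) = (108.19 - 98.8) / (3*0.88) = 3.5568
Cpk = min(Cpu, Cpl) = 2.2765

2.2765


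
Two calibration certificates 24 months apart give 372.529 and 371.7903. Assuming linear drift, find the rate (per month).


rate = (v2 - v1) / months
= (371.7903 - 372.529) / 24
= -0.7387 / 24
= -0.0308

-0.0308


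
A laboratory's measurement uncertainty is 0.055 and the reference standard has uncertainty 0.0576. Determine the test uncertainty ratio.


TUR = u_lab / u_ref
= 0.055 / 0.0576
= 0.9549

0.9549


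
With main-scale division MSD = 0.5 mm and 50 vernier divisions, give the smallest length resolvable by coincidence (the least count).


LC = MSD / n_div
= 0.5 / 50
= 0.0100

0.0100


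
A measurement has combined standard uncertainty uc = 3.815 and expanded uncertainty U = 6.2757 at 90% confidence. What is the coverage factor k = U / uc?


k = U / uc
k = 6.2757 / 3.815
k = 1.645

1.645


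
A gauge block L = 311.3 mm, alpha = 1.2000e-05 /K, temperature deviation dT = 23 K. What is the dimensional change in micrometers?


dL = L * alpha * dT
= 311.3 * 1.2000e-05 * 23
= 0.0859188 mm
dL_um = 0.0859188 * 1000 = 85.9188 um

85.9188


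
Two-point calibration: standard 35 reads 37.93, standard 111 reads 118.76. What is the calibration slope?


slope = (y2 - y1) / (x2 - x1)
= (118.76 - 37.93) / (111 - 35)
= 80.8300 / 76
= 1.0636

1.0636


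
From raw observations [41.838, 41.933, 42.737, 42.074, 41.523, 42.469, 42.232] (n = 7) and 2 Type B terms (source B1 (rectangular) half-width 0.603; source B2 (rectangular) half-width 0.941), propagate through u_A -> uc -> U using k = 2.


mean = (41.838 + 41.933 + 42.737 + 42.074 + 41.523 + 42.469 + 42.232) / 7 = 42.11514286
s = sqrt(sum((x - mean)^2)/(n-1)) = 0.40576817
u_A = s / sqrt(n) = 0.40576817 / sqrt(7) = 0.15336595
u_B1 = 0.603 / sqrt(3) = 0.34814221
u_B2 = 0.941 / sqrt(3) = 0.5432866
uc = sqrt(0.15336595^2 + 0.34814221^2 + 0.5432866^2) = 0.66323785
U = k * uc = 2 * 0.66323785
U = 1.3265

1.3265


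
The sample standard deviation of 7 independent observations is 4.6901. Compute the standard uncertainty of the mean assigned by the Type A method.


u_A = s / sqrt(n)
u_A = 4.6901 / sqrt(7)
u_A = 4.6901 / 2.6457513
u_A = 1.7727

1.7727


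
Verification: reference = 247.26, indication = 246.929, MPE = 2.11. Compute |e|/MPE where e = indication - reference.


e = indication - reference = 246.929 - 247.26 = -0.3310
|e| = 0.3310
ratio = |e| / MPE = 0.3310 / 2.11
ratio = 0.1569

0.1569


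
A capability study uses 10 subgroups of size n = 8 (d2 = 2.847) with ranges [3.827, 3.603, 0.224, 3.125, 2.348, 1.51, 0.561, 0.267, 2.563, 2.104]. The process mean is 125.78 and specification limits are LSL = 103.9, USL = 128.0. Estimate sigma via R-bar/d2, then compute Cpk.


R_bar = (3.827 + 3.603 + 0.224 + 3.125 + 2.348 + 1.51 + 0.561 + 0.267 + 2.563 + 2.104) / 10 = 2.0132
sigma = R_bar / d2 = 2.0132 / 2.847 = 0.70713031
Cp = (USL - LSL)/(6*sigma) = (128.0 - 103.9)/(6*0.70713031) = 5.6802
Cpu = (128.0 - 125.78)/(3*0.70713031) = 1.0465
Cpl = (125.78 - 103.9)/(3*0.70713031) = 10.3140
Cpk = min(Cpu, Cpl) = 1.0465

1.0465


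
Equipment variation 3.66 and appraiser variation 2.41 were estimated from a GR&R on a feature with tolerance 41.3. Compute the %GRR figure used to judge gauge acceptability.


GRR = sqrt(EV^2 + AV^2) = sqrt(3.66^2 + 2.41^2) = 4.3822026
%GRR = GRR / tol * 100 = 4.3822026 / 41.3 * 100
%GRR = 10.6107

10.6107


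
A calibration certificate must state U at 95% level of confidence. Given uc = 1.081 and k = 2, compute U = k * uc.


U = k * uc
U = 2 * 1.081
U = 2.1620

2.1620


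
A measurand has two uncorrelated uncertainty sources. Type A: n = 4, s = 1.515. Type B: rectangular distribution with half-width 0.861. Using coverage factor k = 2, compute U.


u_A = s / sqrt(n) = 1.515 / sqrt(4) = 0.7575
u_B = half_width / sqrt(3) = 0.861 / sqrt(3) = 0.49709858
uc = sqrt(u_A^2 + u_B^2) = sqrt(0.7575^2 + 0.49709858^2) = 0.90604263
U = k * uc = 2 * 0.90604263
U = 1.8121

1.8121


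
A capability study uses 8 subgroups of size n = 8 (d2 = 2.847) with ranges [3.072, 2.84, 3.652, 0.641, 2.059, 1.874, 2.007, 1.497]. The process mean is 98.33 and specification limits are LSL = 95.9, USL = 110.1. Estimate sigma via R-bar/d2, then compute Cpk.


R_bar = (3.072 + 2.84 + 3.652 + 0.641 + 2.059 + 1.874 + 2.007 + 1.497) / 8 = 2.20525
sigma = R_bar / d2 = 2.20525 / 2.847 = 0.77458728
Cp = (USL - LSL)/(6*sigma) = (110.1 - 95.9)/(6*0.77458728) = 3.0554
Cpu = (110.1 - 98.33)/(3*0.77458728) = 5.0651
Cpl = (98.33 - 95.9)/(3*0.77458728) = 1.0457
Cpk = min(Cpu, Cpl) = 1.0457

1.0457


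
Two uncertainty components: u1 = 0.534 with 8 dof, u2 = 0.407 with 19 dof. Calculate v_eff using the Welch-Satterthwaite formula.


uc = sqrt(u1^2 + u2^2) = sqrt(0.534^2 + 0.407^2) = 0.67142014
v_eff = uc^4 / (u1^4/v1 + u2^4/v2)
= 0.67142014^4 / (0.534^4/8 + 0.407^4/19)
= 0.20322515 / 0.011608432
v_eff = 17.5067

17.5067


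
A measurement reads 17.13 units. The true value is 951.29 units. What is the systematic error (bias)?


Systematic error = measured - true
= 17.13 - 951.29
= -934.1600

-934.1600


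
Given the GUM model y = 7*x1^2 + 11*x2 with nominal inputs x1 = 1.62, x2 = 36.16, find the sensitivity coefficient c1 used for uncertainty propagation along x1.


y = 7*x1^2 + 11*x2
dy/dx1 = 2*7*x1
Evaluate at x1 = 1.62: c1 = 14 * 1.62
c1 = 22.6800

22.6800


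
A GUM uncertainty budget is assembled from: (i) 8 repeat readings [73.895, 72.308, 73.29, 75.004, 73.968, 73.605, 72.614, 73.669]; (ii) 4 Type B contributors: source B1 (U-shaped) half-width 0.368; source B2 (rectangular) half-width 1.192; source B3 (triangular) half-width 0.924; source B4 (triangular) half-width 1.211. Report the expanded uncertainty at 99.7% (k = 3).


mean = (73.895 + 72.308 + 73.29 + 75.004 + 73.968 + 73.605 + 72.614 + 73.669) / 8 = 73.544125
s = sqrt(sum((x - mean)^2)/(n-1)) = 0.83760158
u_A = s / sqrt(n) = 0.83760158 / sqrt(8) = 0.29613688
u_B1 = 0.368 / sqrt(2) = 0.2602153
u_B2 = 1.192 / sqrt(3) = 0.68820152
u_B3 = 0.924 / sqrt(6) = 0.37722142
u_B4 = 1.211 / sqrt(6) = 0.49438868
uc = sqrt(0.29613688^2 + 0.2602153^2 + 0.68820152^2 + 0.37722142^2 + 0.49438868^2) = 1.0078425
U = k * uc = 3 * 1.0078425
U = 3.0235

3.0235


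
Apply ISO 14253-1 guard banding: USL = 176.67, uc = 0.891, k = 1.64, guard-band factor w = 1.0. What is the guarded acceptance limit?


U = k * uc = 1.64 * 0.891 = 1.46124
guard band g = w * U = 1.0 * 1.46124 = 1.46124
AL = USL - g = 176.67 - 1.46124
AL = 175.2088

175.2088


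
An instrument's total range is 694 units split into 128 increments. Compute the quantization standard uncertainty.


resolution = range / divisions
resolution = 694 / 128 = 5.421875
u_res = resolution / (2*sqrt(3))
u_res = 5.421875 / 3.4641016
u_res = 1.5652

1.5652


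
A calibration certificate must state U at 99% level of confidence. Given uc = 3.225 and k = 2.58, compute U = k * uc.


U = k * uc
U = 2.58 * 3.225
U = 8.3205

8.3205


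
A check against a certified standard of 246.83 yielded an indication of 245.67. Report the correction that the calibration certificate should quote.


Correction = standard - reading
= 246.83 - 245.67
= 1.1600

1.1600


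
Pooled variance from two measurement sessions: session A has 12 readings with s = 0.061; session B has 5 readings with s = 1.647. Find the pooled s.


s_p = sqrt(((n1-1)*s1^2 + (n2-1)*s2^2) / (n1+n2-2))
numerator = (12-1)*0.061^2 + (5-1)*1.647^2 = 0.040931 + 10.850436 = 10.891367
denominator = 12 + 5 - 2 = 15
s_p^2 = 10.891367 / 15 = 0.72609113
s_p = sqrt(0.72609113) = 0.8521

0.8521


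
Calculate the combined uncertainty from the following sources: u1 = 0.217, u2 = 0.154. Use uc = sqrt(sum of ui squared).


uc = sqrt(0.217^2 + 0.154^2)
uc = sqrt(0.070805)
uc = 0.2661

0.2661


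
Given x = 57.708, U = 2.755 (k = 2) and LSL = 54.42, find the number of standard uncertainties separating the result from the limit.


u = U / k = 2.755 / 2 = 1.3775
margin = |LSL - x| = |54.42 - 57.708| = 3.288
z = margin / u = 3.288 / 1.3775
z = 2.3869

2.3869


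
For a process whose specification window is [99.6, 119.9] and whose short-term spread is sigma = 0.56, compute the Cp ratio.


Cp = (USL - LSL) / (6 * sigma)
= (119.9 - 99.6) / (6 * 0.56)
= 20.3000 / 3.3600
= 6.0417

6.0417


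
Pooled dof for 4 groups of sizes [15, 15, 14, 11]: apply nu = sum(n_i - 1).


nu = sum_i (n_i - 1)
nu = ((15 - 1) + (15 - 1) + (14 - 1) + (11 - 1))
nu = 14 + 14 + 13 + 10
nu = 51

51


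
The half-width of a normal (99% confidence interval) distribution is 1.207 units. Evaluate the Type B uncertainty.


u_B = half_width / 2.576
u_B = 1.207 / 2.576
u_B = 0.4686

0.4686


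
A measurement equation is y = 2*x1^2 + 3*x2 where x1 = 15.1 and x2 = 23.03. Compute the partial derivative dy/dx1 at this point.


y = 2*x1^2 + 3*x2
dy/dx1 = 2*2*x1
Evaluate at x1 = 15.1: c1 = 4 * 15.1
c1 = 60.4000

60.4000


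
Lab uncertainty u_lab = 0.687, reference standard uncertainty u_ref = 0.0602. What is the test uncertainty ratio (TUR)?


TUR = u_lab / u_ref
= 0.687 / 0.0602
= 11.4120

11.4120


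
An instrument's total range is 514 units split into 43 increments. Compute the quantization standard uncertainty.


resolution = range / divisions
resolution = 514 / 43 = 11.953488
u_res = resolution / (2*sqrt(3))
u_res = 11.953488 / 3.4641016
u_res = 3.4507

3.4507


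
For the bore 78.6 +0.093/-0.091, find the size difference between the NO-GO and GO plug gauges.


GO = nominal - lower_tol (smallest hole = maximum material condition)
GO = 78.6 - 0.091 = 78.509
NO-GO = nominal + upper_tol (largest hole = least material condition)
NO-GO = 78.6 + 0.093 = 78.693
spread = NO-GO - GO = 78.693 - 78.509 = 0.1840

0.1840


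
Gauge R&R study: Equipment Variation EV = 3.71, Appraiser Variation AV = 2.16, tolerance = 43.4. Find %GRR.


GRR = sqrt(EV^2 + AV^2) = sqrt(3.71^2 + 2.16^2) = 4.2929826
%GRR = GRR / tol * 100 = 4.2929826 / 43.4 * 100
%GRR = 9.8917

9.8917


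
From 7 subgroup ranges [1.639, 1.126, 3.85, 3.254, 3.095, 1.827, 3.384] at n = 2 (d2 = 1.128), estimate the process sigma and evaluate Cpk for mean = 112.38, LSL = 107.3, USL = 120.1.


R_bar = (1.639 + 1.126 + 3.85 + 3.254 + 3.095 + 1.827 + 3.384) / 7 = 2.5964286
sigma = R_bar / d2 = 2.5964286 / 1.128 = 2.3017984
Cp = (USL - LSL)/(6*sigma) = (120.1 - 107.3)/(6*2.3017984) = 0.9268
Cpu = (120.1 - 112.38)/(3*2.3017984) = 1.1180
Cpl = (112.38 - 107.3)/(3*2.3017984) = 0.7357
Cpk = min(Cpu, Cpl) = 0.7357

0.7357


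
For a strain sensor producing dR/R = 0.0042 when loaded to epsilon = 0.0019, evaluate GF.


GF = (dR/R) / epsilon
= 0.0042 / 0.0019
= 2.2105

2.2105


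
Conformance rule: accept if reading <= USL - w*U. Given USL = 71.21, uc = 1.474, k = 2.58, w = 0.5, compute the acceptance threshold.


U = k * uc = 2.58 * 1.474 = 3.80292
guard band g = w * U = 0.5 * 3.80292 = 1.90146
AL = USL - g = 71.21 - 1.90146
AL = 69.3085

69.3085


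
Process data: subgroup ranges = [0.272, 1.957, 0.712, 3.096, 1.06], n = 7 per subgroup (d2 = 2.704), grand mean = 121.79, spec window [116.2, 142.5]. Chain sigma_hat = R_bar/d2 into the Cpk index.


R_bar = (0.272 + 1.957 + 0.712 + 3.096 + 1.06) / 5 = 1.4194
sigma = R_bar / d2 = 1.4194 / 2.704 = 0.52492604
Cp = (USL - LSL)/(6*sigma) = (142.5 - 116.2)/(6*0.52492604) = 8.3504
Cpu = (142.5 - 121.79)/(3*0.52492604) = 13.1511
Cpl = (121.79 - 116.2)/(3*0.52492604) = 3.5497
Cpk = min(Cpu, Cpl) = 3.5497

3.5497


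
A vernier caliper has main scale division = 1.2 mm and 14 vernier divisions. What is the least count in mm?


LC = MSD / n_div
= 1.2 / 14
= 0.0857

0.0857


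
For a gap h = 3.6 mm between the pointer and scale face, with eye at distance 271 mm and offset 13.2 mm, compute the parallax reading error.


error = h * offset / d
= 3.6 * 13.2 / 271
= 0.1754

0.1754


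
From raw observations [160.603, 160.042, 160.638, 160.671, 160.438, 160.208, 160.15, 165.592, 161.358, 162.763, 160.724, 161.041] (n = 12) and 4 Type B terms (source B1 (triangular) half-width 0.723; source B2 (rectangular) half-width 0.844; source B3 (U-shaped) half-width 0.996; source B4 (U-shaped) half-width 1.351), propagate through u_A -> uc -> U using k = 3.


mean = (160.603 + 160.042 + 160.638 + 160.671 + 160.438 + 160.208 + 160.15 + 165.592 + 161.358 + 162.763 + 160.724 + 161.041) / 12 = 161.1856667
s = sqrt(sum((x - mean)^2)/(n-1)) = 1.5657486
u_A = s / sqrt(n) = 1.5657486 / sqrt(12) = 0.45199269
u_B1 = 0.723 / sqrt(6) = 0.29516351
u_B2 = 0.844 / sqrt(3) = 0.48728363
u_B3 = 0.996 / sqrt(2) = 0.70427835
u_B4 = 1.351 / sqrt(2) = 0.95530126
uc = sqrt(0.45199269^2 + 0.29516351^2 + 0.48728363^2 + 0.70427835^2 + 0.95530126^2) = 1.3919313
U = k * uc = 3 * 1.3919313
U = 4.1758

4.1758


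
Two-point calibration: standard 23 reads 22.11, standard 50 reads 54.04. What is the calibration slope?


slope = (y2 - y1) / (x2 - x1)
= (54.04 - 22.11) / (50 - 23)
= 31.9300 / 27
= 1.1826

1.1826


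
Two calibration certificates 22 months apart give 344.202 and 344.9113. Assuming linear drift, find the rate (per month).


rate = (v2 - v1) / months
= (344.9113 - 344.202) / 22
= 0.7093 / 22
= 0.0322

0.0322


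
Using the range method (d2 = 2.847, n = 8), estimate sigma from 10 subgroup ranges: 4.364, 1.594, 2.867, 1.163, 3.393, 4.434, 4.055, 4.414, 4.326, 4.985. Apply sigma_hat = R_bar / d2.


R_bar = (4.364 + 1.594 + 2.867 + 1.163 + 3.393 + 4.434 + 4.055 + 4.414 + 4.326 + 4.985) / 10
R_bar = 35.595 / 10 = 3.5595
sigma_hat = R_bar / d2 = 3.5595 / 2.847 = 1.2503

1.2503


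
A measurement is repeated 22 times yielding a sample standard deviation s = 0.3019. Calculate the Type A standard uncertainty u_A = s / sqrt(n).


u_A = s / sqrt(n)
u_A = 0.3019 / sqrt(22)
u_A = 0.3019 / 4.6904158
u_A = 0.0644

0.0644


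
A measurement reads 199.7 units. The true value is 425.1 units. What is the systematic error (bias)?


Systematic error = measured - true
= 199.7 - 425.1
= -225.4000

-225.4000


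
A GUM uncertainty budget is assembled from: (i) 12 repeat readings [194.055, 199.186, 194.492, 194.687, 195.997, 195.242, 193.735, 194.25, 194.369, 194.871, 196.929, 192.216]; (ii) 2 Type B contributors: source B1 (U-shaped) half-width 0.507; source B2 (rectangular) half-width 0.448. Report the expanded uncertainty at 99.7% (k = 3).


mean = (194.055 + 199.186 + 194.492 + 194.687 + 195.997 + 195.242 + 193.735 + 194.25 + 194.369 + 194.871 + 196.929 + 192.216) / 12 = 195.0024167
s = sqrt(sum((x - mean)^2)/(n-1)) = 1.7548214
u_A = s / sqrt(n) = 1.7548214 / sqrt(12) = 0.5065733
u_B1 = 0.507 / sqrt(2) = 0.35850314
u_B2 = 0.448 / sqrt(3) = 0.25865292
uc = sqrt(0.5065733^2 + 0.35850314^2 + 0.25865292^2) = 0.67234094
U = k * uc = 3 * 0.67234094
U = 2.0170

2.0170


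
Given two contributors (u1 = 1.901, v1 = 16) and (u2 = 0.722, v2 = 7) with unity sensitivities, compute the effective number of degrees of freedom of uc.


uc = sqrt(u1^2 + u2^2) = sqrt(1.901^2 + 0.722^2) = 2.0334908
v_eff = uc^4 / (u1^4/v1 + u2^4/v2)
= 2.0334908^4 / (1.901^4/16 + 0.722^4/7)
= 17.098927 / 0.85504193
v_eff = 19.9978

19.9978


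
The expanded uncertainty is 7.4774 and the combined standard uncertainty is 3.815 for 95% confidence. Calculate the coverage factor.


k = U / uc
k = 7.4774 / 3.815
k = 1.96

1.96


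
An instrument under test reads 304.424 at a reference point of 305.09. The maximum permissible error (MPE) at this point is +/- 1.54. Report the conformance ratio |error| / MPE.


e = indication - reference = 304.424 - 305.09 = -0.6660
|e| = 0.6660
ratio = |e| / MPE = 0.6660 / 1.54
ratio = 0.4325

0.4325


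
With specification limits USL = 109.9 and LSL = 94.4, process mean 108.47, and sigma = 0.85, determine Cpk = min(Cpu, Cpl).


Cpu = (USL - mean) / (3*sigma) = (109.9 - 108.47) / (3*0.85) = 0.5608
Cpl = (mean - LSL) / (3*sigma) = (108.47 - 94.4) / (3*0.85) = 5.5176
Cpk = min(Cpu, Cpl) = 0.5608

0.5608


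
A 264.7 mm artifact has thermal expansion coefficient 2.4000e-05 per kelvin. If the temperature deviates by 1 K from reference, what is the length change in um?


dL = L * alpha * dT
= 264.7 * 2.4000e-05 * 1
= 0.0063528 mm
dL_um = 0.0063528 * 1000 = 6.3528 um

6.3528


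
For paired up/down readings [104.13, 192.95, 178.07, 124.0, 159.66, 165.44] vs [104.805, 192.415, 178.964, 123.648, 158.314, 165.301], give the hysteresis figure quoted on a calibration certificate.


|104.13 - 104.805| = 0.6750
|192.95 - 192.415| = 0.5350
|178.07 - 178.964| = 0.8940
|124.0 - 123.648| = 0.3520
|159.66 - 158.314| = 1.3460
|165.44 - 165.301| = 0.1390
hysteresis = max(diffs) = 1.3460

1.3460


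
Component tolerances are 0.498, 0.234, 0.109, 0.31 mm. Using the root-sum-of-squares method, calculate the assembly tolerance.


RSS = sqrt(0.498^2 + 0.234^2 + 0.109^2 + 0.31^2)
= sqrt(0.410741)
= 0.6409

0.6409


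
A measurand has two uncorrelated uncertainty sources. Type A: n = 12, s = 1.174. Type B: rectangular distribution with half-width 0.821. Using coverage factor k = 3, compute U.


u_A = s / sqrt(n) = 1.174 / sqrt(12) = 0.33890461
u_B = half_width / sqrt(3) = 0.821 / sqrt(3) = 0.47400457
uc = sqrt(u_A^2 + u_B^2) = sqrt(0.33890461^2 + 0.47400457^2) = 0.58269775
U = k * uc = 3 * 0.58269775
U = 1.7481

1.7481


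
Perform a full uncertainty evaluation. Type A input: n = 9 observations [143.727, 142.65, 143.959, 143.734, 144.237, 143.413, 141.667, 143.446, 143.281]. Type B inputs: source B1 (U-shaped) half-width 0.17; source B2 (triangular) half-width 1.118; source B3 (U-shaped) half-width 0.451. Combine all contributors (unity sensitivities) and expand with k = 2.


mean = (143.727 + 142.65 + 143.959 + 143.734 + 144.237 + 143.413 + 141.667 + 143.446 + 143.281) / 9 = 143.346
s = sqrt(sum((x - mean)^2)/(n-1)) = 0.77358952
u_A = s / sqrt(n) = 0.77358952 / sqrt(9) = 0.25786317
u_B1 = 0.17 / sqrt(2) = 0.12020815
u_B2 = 1.118 / sqrt(6) = 0.45642159
u_B3 = 0.451 / sqrt(2) = 0.31890516
uc = sqrt(0.25786317^2 + 0.12020815^2 + 0.45642159^2 + 0.31890516^2) = 0.62527161
U = k * uc = 2 * 0.62527161
U = 1.2505

1.2505


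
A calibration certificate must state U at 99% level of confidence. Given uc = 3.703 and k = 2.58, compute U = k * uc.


U = k * uc
U = 2.58 * 3.703
U = 9.5537

9.5537


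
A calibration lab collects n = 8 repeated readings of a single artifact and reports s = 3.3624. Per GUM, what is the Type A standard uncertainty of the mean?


u_A = s / sqrt(n)
u_A = 3.3624 / sqrt(8)
u_A = 3.3624 / 2.8284271
u_A = 1.1888

1.1888


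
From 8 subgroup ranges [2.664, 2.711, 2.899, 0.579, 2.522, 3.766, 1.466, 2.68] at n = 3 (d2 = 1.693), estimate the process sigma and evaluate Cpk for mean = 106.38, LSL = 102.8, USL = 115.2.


R_bar = (2.664 + 2.711 + 2.899 + 0.579 + 2.522 + 3.766 + 1.466 + 2.68) / 8 = 2.410875
sigma = R_bar / d2 = 2.410875 / 1.693 = 1.4240254
Cp = (USL - LSL)/(6*sigma) = (115.2 - 102.8)/(6*1.4240254) = 1.4513
Cpu = (115.2 - 106.38)/(3*1.4240254) = 2.0646
Cpl = (106.38 - 102.8)/(3*1.4240254) = 0.8380
Cpk = min(Cpu, Cpl) = 0.8380

0.8380


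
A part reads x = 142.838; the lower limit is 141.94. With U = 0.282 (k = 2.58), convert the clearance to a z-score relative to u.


u = U / k = 0.282 / 2.58 = 0.10930233
margin = |LSL - x| = |141.94 - 142.838| = 0.898
z = margin / u = 0.898 / 0.10930233
z = 8.2157

8.2157


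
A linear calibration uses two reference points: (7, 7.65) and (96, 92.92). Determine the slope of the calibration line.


slope = (y2 - y1) / (x2 - x1)
= (92.92 - 7.65) / (96 - 7)
= 85.2700 / 89
= 0.9581

0.9581


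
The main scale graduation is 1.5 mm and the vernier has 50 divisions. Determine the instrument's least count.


LC = MSD / n_div
= 1.5 / 50
= 0.0300

0.0300


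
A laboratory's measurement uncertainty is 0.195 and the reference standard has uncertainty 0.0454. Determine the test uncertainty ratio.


TUR = u_lab / u_ref
= 0.195 / 0.0454
= 4.2952

4.2952


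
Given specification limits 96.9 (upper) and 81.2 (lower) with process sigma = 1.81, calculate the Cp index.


Cp = (USL - LSL) / (6 * sigma)
= (96.9 - 81.2) / (6 * 1.81)
= 15.7000 / 10.8600
= 1.4457

1.4457


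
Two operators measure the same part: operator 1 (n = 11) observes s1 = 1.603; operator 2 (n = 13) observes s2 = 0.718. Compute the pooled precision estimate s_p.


s_p = sqrt(((n1-1)*s1^2 + (n2-1)*s2^2) / (n1+n2-2))
numerator = (11-1)*1.603^2 + (13-1)*0.718^2 = 25.69609 + 6.186288 = 31.882378
denominator = 11 + 13 - 2 = 22
s_p^2 = 31.882378 / 22 = 1.449199
s_p = sqrt(1.449199) = 1.2038

1.2038


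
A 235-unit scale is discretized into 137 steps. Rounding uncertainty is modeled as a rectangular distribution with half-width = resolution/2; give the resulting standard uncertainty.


resolution = range / divisions
resolution = 235 / 137 = 1.7153285
u_res = resolution / (2*sqrt(3))
u_res = 1.7153285 / 3.4641016
u_res = 0.4952

0.4952


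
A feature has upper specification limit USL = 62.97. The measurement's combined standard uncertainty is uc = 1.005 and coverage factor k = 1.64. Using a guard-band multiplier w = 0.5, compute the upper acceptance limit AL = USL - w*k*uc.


U = k * uc = 1.64 * 1.005 = 1.6482
guard band g = w * U = 0.5 * 1.6482 = 0.8241
AL = USL - g = 62.97 - 0.8241
AL = 62.1459

62.1459


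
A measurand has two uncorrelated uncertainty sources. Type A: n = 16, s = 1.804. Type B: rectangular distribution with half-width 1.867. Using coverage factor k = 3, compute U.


u_A = s / sqrt(n) = 1.804 / sqrt(16) = 0.451
u_B = half_width / sqrt(3) = 1.867 / sqrt(3) = 1.077913
uc = sqrt(u_A^2 + u_B^2) = sqrt(0.451^2 + 1.077913^2) = 1.1684594
U = k * uc = 3 * 1.1684594
U = 3.5054

3.5054


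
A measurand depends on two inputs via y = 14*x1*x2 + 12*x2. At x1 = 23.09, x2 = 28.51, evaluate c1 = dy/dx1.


y = 14*x1*x2 + 12*x2
dy/dx1 = 14*x2
Evaluate at x2 = 28.51: c1 = 14 * 28.51
c1 = 399.1400

399.1400


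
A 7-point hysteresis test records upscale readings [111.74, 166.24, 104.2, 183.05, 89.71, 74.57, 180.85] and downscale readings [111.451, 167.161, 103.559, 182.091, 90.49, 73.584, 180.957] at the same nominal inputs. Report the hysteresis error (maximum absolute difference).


|111.74 - 111.451| = 0.2890
|166.24 - 167.161| = 0.9210
|104.2 - 103.559| = 0.6410
|183.05 - 182.091| = 0.9590
|89.71 - 90.49| = 0.7800
|74.57 - 73.584| = 0.9860
|180.85 - 180.957| = 0.1070
hysteresis = max(diffs) = 0.9860

0.9860


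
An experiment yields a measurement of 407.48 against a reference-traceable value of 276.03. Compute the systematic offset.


Systematic error = measured - true
= 407.48 - 276.03
= 131.4500

131.4500


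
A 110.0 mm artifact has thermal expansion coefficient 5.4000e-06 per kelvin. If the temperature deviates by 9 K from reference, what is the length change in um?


dL = L * alpha * dT
= 110.0 * 5.4000e-06 * 9
= 0.0053460 mm
dL_um = 0.0053460 * 1000 = 5.3460 um

5.3460


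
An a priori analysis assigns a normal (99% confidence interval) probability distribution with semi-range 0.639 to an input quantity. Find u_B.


u_B = half_width / 2.576
u_B = 0.639 / 2.576
u_B = 0.2481

0.2481


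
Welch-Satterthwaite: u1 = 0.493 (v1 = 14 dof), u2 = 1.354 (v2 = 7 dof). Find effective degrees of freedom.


uc = sqrt(u1^2 + u2^2) = sqrt(0.493^2 + 1.354^2) = 1.4409597
v_eff = uc^4 / (u1^4/v1 + u2^4/v2)
= 1.4409597^4 / (0.493^4/14 + 1.354^4/7)
= 4.311291 / 0.48436914
v_eff = 8.9008

8.9008


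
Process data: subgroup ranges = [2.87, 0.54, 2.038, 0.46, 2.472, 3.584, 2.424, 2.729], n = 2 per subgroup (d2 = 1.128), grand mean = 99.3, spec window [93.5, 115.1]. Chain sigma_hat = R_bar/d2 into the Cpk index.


R_bar = (2.87 + 0.54 + 2.038 + 0.46 + 2.472 + 3.584 + 2.424 + 2.729) / 8 = 2.139625
sigma = R_bar / d2 = 2.139625 / 1.128 = 1.8968307
Cp = (USL - LSL)/(6*sigma) = (115.1 - 93.5)/(6*1.8968307) = 1.8979
Cpu = (115.1 - 99.3)/(3*1.8968307) = 2.7766
Cpl = (99.3 - 93.5)/(3*1.8968307) = 1.0192
Cpk = min(Cpu, Cpl) = 1.0192

1.0192


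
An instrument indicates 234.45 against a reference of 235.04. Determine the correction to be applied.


Correction = standard - reading
= 235.04 - 234.45
= 0.5900

0.5900


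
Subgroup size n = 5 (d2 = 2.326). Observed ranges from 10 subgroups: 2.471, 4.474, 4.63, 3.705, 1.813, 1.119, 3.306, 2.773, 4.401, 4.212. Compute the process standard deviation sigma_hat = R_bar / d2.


R_bar = (2.471 + 4.474 + 4.63 + 3.705 + 1.813 + 1.119 + 3.306 + 2.773 + 4.401 + 4.212) / 10
R_bar = 32.904 / 10 = 3.2904
sigma_hat = R_bar / d2 = 3.2904 / 2.326 = 1.4146

1.4146


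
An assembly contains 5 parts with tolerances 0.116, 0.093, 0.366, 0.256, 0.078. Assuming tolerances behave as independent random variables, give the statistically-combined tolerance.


RSS = sqrt(0.116^2 + 0.093^2 + 0.366^2 + 0.256^2 + 0.078^2)
= sqrt(0.227681)
= 0.4772

0.4772


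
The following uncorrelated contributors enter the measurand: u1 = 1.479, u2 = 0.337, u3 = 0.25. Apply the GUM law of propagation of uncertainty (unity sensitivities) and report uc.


uc = sqrt(1.479^2 + 0.337^2 + 0.25^2)
uc = sqrt(2.36351)
uc = 1.5374

1.5374


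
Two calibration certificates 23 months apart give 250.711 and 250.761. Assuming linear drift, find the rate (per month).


rate = (v2 - v1) / months
= (250.761 - 250.711) / 23
= 0.0500 / 23
= 0.0022

0.0022


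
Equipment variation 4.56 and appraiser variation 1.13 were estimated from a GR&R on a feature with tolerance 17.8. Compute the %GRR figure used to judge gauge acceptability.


GRR = sqrt(EV^2 + AV^2) = sqrt(4.56^2 + 1.13^2) = 4.6979251
%GRR = GRR / tol * 100 = 4.6979251 / 17.8 * 100
%GRR = 26.3928

26.3928


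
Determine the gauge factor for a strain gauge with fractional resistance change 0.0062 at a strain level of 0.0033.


GF = (dR/R) / epsilon
= 0.0062 / 0.0033
= 1.8788

1.8788


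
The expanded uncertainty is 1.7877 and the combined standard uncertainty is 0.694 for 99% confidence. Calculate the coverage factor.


k = U / uc
k = 1.7877 / 0.694
k = 2.576

2.576


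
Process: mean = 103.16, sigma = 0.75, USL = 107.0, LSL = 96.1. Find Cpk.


Cpu = (USL - mean) / (3*sigma) = (107.0 - 103.16) / (3*0.75) = 1.7067
Cpl = (mean - LSL) / (3*sigma) = (103.16 - 96.1) / (3*0.75) = 3.1378
Cpk = min(Cpu, Cpl) = 1.7067

1.7067


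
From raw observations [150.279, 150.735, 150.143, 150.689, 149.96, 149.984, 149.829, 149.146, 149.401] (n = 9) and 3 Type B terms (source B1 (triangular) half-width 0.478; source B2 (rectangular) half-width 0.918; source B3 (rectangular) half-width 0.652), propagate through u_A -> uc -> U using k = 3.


mean = (150.279 + 150.735 + 150.143 + 150.689 + 149.96 + 149.984 + 149.829 + 149.146 + 149.401) / 9 = 150.0184444
s = sqrt(sum((x - mean)^2)/(n-1)) = 0.52789538
u_A = s / sqrt(n) = 0.52789538 / sqrt(9) = 0.17596513
u_B1 = 0.478 / sqrt(6) = 0.19514268
u_B2 = 0.918 / sqrt(3) = 0.53000755
u_B3 = 0.652 / sqrt(3) = 0.37643238
uc = sqrt(0.17596513^2 + 0.19514268^2 + 0.53000755^2 + 0.37643238^2) = 0.70118024
U = k * uc = 3 * 0.70118024
U = 2.1035

2.1035


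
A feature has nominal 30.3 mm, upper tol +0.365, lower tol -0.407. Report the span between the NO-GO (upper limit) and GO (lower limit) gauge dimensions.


GO = nominal - lower_tol (smallest hole = maximum material condition)
GO = 30.3 - 0.407 = 29.893
NO-GO = nominal + upper_tol (largest hole = least material condition)
NO-GO = 30.3 + 0.365 = 30.665
spread = NO-GO - GO = 30.665 - 29.893 = 0.7720

0.7720


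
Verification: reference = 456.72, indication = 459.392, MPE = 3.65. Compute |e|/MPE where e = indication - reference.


e = indication - reference = 459.392 - 456.72 = 2.6720
|e| = 2.6720
ratio = |e| / MPE = 2.6720 / 3.65
ratio = 0.7321

0.7321


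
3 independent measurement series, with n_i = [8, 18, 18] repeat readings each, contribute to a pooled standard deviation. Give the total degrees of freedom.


nu = sum_i (n_i - 1)
nu = ((8 - 1) + (18 - 1) + (18 - 1))
nu = 7 + 17 + 17
nu = 41

41


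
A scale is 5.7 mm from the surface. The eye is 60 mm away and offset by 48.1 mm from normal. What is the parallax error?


error = h * offset / d
= 5.7 * 48.1 / 60
= 4.5695

4.5695


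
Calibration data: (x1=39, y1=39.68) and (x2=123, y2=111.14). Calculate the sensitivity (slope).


slope = (y2 - y1) / (x2 - x1)
= (111.14 - 39.68) / (123 - 39)
= 71.4600 / 84
= 0.8507

0.8507


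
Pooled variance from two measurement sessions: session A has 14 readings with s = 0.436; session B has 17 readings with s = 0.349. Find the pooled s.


s_p = sqrt(((n1-1)*s1^2 + (n2-1)*s2^2) / (n1+n2-2))
numerator = (14-1)*0.436^2 + (17-1)*0.349^2 = 2.471248 + 1.948816 = 4.420064
denominator = 14 + 17 - 2 = 29
s_p^2 = 4.420064 / 29 = 0.152416
s_p = sqrt(0.152416) = 0.3904

0.3904


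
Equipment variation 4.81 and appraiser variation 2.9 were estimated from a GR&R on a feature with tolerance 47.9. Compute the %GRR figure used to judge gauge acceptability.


GRR = sqrt(EV^2 + AV^2) = sqrt(4.81^2 + 2.9^2) = 5.6165915
%GRR = GRR / tol * 100 = 5.6165915 / 47.9 * 100
%GRR = 11.7257

11.7257


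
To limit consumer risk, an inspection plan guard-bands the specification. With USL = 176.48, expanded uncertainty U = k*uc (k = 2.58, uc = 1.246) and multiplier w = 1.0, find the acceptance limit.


U = k * uc = 2.58 * 1.246 = 3.21468
guard band g = w * U = 1.0 * 3.21468 = 3.21468
AL = USL - g = 176.48 - 3.21468
AL = 173.2653

173.2653


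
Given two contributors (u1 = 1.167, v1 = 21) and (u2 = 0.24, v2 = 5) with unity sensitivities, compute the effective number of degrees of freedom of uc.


uc = sqrt(u1^2 + u2^2) = sqrt(1.167^2 + 0.24^2) = 1.1914231
v_eff = uc^4 / (u1^4/v1 + u2^4/v2)
= 1.1914231^4 / (1.167^4/21 + 0.24^4/5)
= 2.014949 / 0.088984583
v_eff = 22.6438

22.6438


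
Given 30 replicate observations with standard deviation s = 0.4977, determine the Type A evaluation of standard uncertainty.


u_A = s / sqrt(n)
u_A = 0.4977 / sqrt(30)
u_A = 0.4977 / 5.4772256
u_A = 0.0909

0.0909


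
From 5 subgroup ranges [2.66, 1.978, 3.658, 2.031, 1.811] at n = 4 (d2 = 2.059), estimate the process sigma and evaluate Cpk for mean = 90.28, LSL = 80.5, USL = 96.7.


R_bar = (2.66 + 1.978 + 3.658 + 2.031 + 1.811) / 5 = 2.4276
sigma = R_bar / d2 = 2.4276 / 2.059 = 1.1790189
Cp = (USL - LSL)/(6*sigma) = (96.7 - 80.5)/(6*1.1790189) = 2.2900
Cpu = (96.7 - 90.28)/(3*1.1790189) = 1.8151
Cpl = (90.28 - 80.5)/(3*1.1790189) = 2.7650
Cpk = min(Cpu, Cpl) = 1.8151

1.8151


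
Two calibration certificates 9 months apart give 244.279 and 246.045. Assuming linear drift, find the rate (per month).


rate = (v2 - v1) / months
= (246.045 - 244.279) / 9
= 1.7660 / 9
= 0.1962

0.1962


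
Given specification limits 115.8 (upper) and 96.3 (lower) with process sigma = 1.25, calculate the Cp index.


Cp = (USL - LSL) / (6 * sigma)
= (115.8 - 96.3) / (6 * 1.25)
= 19.5000 / 7.5000
= 2.6000

2.6000


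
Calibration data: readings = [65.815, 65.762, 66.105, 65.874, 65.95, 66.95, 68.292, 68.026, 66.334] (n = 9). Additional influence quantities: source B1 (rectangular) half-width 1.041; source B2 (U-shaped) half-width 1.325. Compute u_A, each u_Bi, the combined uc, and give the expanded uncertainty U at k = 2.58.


mean = (65.815 + 65.762 + 66.105 + 65.874 + 65.95 + 66.95 + 68.292 + 68.026 + 66.334) / 9 = 66.56755556
s = sqrt(sum((x - mean)^2)/(n-1)) = 0.9742428
u_A = s / sqrt(n) = 0.9742428 / sqrt(9) = 0.3247476
u_B1 = 1.041 / sqrt(3) = 0.60102163
u_B2 = 1.325 / sqrt(2) = 0.93691649
uc = sqrt(0.3247476^2 + 0.60102163^2 + 0.93691649^2) = 1.159526
U = k * uc = 2.58 * 1.159526
U = 2.9916

2.9916


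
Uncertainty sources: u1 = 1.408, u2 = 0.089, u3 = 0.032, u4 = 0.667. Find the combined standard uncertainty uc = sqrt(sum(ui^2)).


uc = sqrt(1.408^2 + 0.089^2 + 0.032^2 + 0.667^2)
uc = sqrt(2.436298)
uc = 1.5609

1.5609


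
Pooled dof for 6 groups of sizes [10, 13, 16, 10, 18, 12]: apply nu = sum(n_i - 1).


nu = sum_i (n_i - 1)
nu = ((10 - 1) + (13 - 1) + (16 - 1) + (10 - 1) + (18 - 1) + (12 - 1))
nu = 9 + 12 + 15 + 9 + 17 + 11
nu = 73

73


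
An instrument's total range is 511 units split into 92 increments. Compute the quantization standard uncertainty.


resolution = range / divisions
resolution = 511 / 92 = 5.5543478
u_res = resolution / (2*sqrt(3))
u_res = 5.5543478 / 3.4641016
u_res = 1.6034

1.6034


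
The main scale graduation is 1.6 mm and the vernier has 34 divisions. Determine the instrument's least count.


LC = MSD / n_div
= 1.6 / 34
= 0.0471

0.0471


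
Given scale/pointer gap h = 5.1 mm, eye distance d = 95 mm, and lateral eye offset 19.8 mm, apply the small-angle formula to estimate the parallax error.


error = h * offset / d
= 5.1 * 19.8 / 95
= 1.0629

1.0629


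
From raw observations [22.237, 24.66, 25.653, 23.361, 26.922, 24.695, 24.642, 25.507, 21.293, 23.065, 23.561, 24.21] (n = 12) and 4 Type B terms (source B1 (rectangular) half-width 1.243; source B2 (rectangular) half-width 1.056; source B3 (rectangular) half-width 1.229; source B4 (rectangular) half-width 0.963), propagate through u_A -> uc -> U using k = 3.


mean = (22.237 + 24.66 + 25.653 + 23.361 + 26.922 + 24.695 + 24.642 + 25.507 + 21.293 + 23.065 + 23.561 + 24.21) / 12 = 24.1505
s = sqrt(sum((x - mean)^2)/(n-1)) = 1.5537612
u_A = s / sqrt(n) = 1.5537612 / sqrt(12) = 0.44853222
u_B1 = 1.243 / sqrt(3) = 0.71764638
u_B2 = 1.056 / sqrt(3) = 0.60968188
u_B3 = 1.229 / sqrt(3) = 0.70956348
u_B4 = 0.963 / sqrt(3) = 0.55598831
uc = sqrt(0.44853222^2 + 0.71764638^2 + 0.60968188^2 + 0.70956348^2 + 0.55598831^2) = 1.3785909
U = k * uc = 3 * 1.3785909
U = 4.1358

4.1358


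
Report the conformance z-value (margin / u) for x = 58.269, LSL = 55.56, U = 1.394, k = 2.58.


u = U / k = 1.394 / 2.58 = 0.54031008
margin = |LSL - x| = |55.56 - 58.269| = 2.709
z = margin / u = 2.709 / 0.54031008
z = 5.0138

5.0138


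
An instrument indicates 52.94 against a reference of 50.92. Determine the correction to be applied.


Correction = standard - reading
= 50.92 - 52.94
= -2.0200

-2.0200


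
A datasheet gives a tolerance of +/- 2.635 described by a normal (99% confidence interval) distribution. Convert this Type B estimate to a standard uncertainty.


u_B = half_width / 2.576
u_B = 2.635 / 2.576
u_B = 1.0229

1.0229


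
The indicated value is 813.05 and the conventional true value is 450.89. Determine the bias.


Systematic error = measured - true
= 813.05 - 450.89
= 362.1600

362.1600


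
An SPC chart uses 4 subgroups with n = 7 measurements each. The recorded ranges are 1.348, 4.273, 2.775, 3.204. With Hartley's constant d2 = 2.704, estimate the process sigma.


R_bar = (1.348 + 4.273 + 2.775 + 3.204) / 4
R_bar = 11.6 / 4 = 2.9
sigma_hat = R_bar / d2 = 2.9 / 2.704 = 1.0725

1.0725


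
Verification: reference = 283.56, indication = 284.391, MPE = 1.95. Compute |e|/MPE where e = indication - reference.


e = indication - reference = 284.391 - 283.56 = 0.8310
|e| = 0.8310
ratio = |e| / MPE = 0.8310 / 1.95
ratio = 0.4262

0.4262


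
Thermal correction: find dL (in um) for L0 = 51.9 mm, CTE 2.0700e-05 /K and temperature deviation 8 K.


dL = L * alpha * dT
= 51.9 * 2.0700e-05 * 8
= 0.0085946 mm
dL_um = 0.0085946 * 1000 = 8.5946 um

8.5946


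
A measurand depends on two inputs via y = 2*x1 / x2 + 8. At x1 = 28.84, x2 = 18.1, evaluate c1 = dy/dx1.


y = 2*x1 / x2 + 8
dy/dx1 = 2/x2
Evaluate at x2 = 18.1: c1 = 2 / 18.1
c1 = 0.1105

0.1105


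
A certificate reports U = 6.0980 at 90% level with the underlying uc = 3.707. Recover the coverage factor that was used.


k = U / uc
k = 6.0980 / 3.707
k = 1.645

1.645


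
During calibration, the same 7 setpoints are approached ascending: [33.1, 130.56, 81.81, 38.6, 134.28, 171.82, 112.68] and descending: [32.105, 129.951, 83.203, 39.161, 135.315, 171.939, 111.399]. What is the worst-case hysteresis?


|33.1 - 32.105| = 0.9950
|130.56 - 129.951| = 0.6090
|81.81 - 83.203| = 1.3930
|38.6 - 39.161| = 0.5610
|134.28 - 135.315| = 1.0350
|171.82 - 171.939| = 0.1190
|112.68 - 111.399| = 1.2810
hysteresis = max(diffs) = 1.3930

1.3930


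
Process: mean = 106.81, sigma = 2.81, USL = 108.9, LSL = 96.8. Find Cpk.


Cpu = (USL - mean) / (3*sigma) = (108.9 - 106.81) / (3*2.81) = 0.2479
Cpl = (mean - LSL) / (3*sigma) = (106.81 - 96.8) / (3*2.81) = 1.1874
Cpk = min(Cpu, Cpl) = 0.2479

0.2479


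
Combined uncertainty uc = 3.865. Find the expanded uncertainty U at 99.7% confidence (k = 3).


U = k * uc
U = 3 * 3.865
U = 11.5950

11.5950


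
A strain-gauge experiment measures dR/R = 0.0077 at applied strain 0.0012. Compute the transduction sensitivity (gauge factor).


GF = (dR/R) / epsilon
= 0.0077 / 0.0012
= 6.4167

6.4167


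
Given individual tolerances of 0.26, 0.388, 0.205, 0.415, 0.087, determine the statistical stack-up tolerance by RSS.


RSS = sqrt(0.26^2 + 0.388^2 + 0.205^2 + 0.415^2 + 0.087^2)
= sqrt(0.439963)
= 0.6633

0.6633


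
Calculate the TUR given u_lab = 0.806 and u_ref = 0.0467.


TUR = u_lab / u_ref
= 0.806 / 0.0467
= 17.2591

17.2591


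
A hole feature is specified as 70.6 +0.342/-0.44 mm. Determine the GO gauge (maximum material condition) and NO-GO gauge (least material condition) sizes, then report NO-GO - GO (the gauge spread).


GO = nominal - lower_tol (smallest hole = maximum material condition)
GO = 70.6 - 0.44 = 70.16
NO-GO = nominal + upper_tol (largest hole = least material condition)
NO-GO = 70.6 + 0.342 = 70.942
spread = NO-GO - GO = 70.942 - 70.16 = 0.7820

0.7820
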